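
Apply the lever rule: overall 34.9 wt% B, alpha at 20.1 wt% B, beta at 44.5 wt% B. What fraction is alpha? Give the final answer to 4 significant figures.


f_alpha = (C_beta - C0) / (C_beta - C_alpha)
f_alpha = (44.5 - 34.9) / (44.5 - 20.1)
f_alpha = 0.3934


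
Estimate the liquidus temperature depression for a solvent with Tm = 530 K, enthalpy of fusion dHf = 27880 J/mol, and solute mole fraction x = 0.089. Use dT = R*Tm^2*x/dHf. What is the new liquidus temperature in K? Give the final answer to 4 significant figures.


dT = R*Tm^2*x / dHf
dT = 8.314 * 530^2 * 0.089 / 27880
dT = 7.45519 K
T_new = 530 - 7.45519 = 522.5 K


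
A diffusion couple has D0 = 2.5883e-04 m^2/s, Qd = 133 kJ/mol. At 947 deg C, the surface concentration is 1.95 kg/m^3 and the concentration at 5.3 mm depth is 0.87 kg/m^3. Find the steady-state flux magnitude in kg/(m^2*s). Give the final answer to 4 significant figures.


Step 1: D = D0 * exp(-Qd/(R*T))
T = 947 + 273.15 = 1220.15 K
D = 2.5883e-04 * exp(-133e3 / (8.314 * 1220.15)) = 5.23693e-10 m^2/s
Step 2: J = D * (C1 - C2) / dx
J = 5.23693e-10 * (1.95 - 0.87) / 5.3e-03
J = 1.067e-07 kg/(m^2*s)


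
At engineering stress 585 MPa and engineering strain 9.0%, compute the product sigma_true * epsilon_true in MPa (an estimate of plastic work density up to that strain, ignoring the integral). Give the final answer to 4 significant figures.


sigma_true = sigma_eng * (1 + epsilon_eng)
sigma_true = 585 * (1 + 0.09) = 637.65 MPa
epsilon_true = ln(1 + epsilon_eng)
epsilon_true = ln(1 + 0.09) = 0.0861777
sigma_true * epsilon_true = 637.65 * 0.0861777 = 54.95 MPa


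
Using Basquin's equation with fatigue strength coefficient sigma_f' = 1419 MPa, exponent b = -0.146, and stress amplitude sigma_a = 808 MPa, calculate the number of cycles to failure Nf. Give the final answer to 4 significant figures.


sigma_a = sigma_f' * (2*Nf)^b
2*Nf = (sigma_a / sigma_f')^(1/b)
2*Nf = (808 / 1419)^(1/-0.146)
2*Nf = 47.3308
Nf = 23.67 cycles


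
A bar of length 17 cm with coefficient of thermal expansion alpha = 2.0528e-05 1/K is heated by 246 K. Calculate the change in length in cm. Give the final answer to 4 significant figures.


dL = L0 * alpha * dT
dL = 17 * 2.0528e-05 * 246
dL = 0.08585 cm


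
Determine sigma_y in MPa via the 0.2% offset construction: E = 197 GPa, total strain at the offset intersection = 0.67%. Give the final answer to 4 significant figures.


Offset strain = 0.002
Elastic strain at yield = total_strain - offset = 6.7e-03 - 0.002 = 4.7e-03
sigma_y = E * elastic_strain = 197000 * 4.7e-03
sigma_y = 925.9 MPa


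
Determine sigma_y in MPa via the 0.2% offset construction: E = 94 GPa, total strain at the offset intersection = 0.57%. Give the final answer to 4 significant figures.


Offset strain = 0.002
Elastic strain at yield = total_strain - offset = 5.7e-03 - 0.002 = 3.7e-03
sigma_y = E * elastic_strain = 94000 * 3.7e-03
sigma_y = 347.8 MPa


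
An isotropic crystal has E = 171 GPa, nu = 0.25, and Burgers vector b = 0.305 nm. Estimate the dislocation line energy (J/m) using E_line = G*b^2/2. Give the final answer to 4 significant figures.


Step 1: G = E / (2*(1+nu))
G = 171 / (2*(1+0.25)) = 68.4 GPa = 6.84e+10 Pa
Step 2: E_line = G*b^2/2
b = 0.305 nm = 3.05e-10 m
E_line = 0.5 * 6.84e+10 * (3.05e-10)^2 = 3.181e-09 J/m


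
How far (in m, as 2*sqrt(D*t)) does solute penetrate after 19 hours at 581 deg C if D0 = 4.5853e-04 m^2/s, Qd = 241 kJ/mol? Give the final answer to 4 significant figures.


Step 1: D = D0 * exp(-Qd/(R*T))
T = 854.15 K
D = 4.5853e-04 * exp(-241e3 / (8.314 * 854.15)) = 8.37019e-19 m^2/s
Step 2: L = 2*sqrt(D*t)
t = 19 h = 68400 s
L = 2*sqrt(8.37019e-19 * 68400) = 4.785e-07 m


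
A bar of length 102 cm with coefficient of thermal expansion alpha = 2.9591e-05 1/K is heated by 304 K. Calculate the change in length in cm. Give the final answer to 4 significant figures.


dL = L0 * alpha * dT
dL = 102 * 2.9591e-05 * 304
dL = 0.9176 cm


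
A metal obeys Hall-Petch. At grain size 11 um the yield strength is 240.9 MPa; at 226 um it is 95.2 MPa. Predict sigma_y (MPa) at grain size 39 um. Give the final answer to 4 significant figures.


sigma_y = sigma0 + k / sqrt(d)
1/sqrt(d1) = 1/sqrt(1.1e-05) = 301.511;  1/sqrt(d2) = 66.519
k = (sigma1 - sigma2) / (1/sqrt(d1) - 1/sqrt(d2)) = (240.9 - 95.2) / (301.511 - 66.519) = 0.62002 MPa*m^0.5
sigma0 = sigma1 - k/sqrt(d1) = 240.9 - 0.62002*301.511 = 53.9569 MPa
sigma_y(d3) = 53.9569 + 0.62002 / sqrt(3.9e-05) = 153.2 MPa


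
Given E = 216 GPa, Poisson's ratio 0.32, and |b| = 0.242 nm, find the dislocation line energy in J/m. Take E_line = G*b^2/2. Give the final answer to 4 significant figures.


Step 1: G = E / (2*(1+nu))
G = 216 / (2*(1+0.32)) = 81.8182 GPa = 8.18182e+10 Pa
Step 2: E_line = G*b^2/2
b = 0.242 nm = 2.42e-10 m
E_line = 0.5 * 8.18182e+10 * (2.42e-10)^2 = 2.396e-09 J/m


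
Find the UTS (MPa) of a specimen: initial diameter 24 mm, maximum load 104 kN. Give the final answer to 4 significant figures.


A0 = pi*(d/2)^2 = pi*(24/2)^2 = 452.389 mm^2
UTS = F_max / A0 = 104*1000 / 452.389
UTS = 229.9 MPa


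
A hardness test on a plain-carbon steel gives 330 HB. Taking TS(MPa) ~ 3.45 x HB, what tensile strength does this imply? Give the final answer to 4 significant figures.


TS (MPa) = 3.45 * HB
TS = 3.45 * 330
TS = 1139 MPa


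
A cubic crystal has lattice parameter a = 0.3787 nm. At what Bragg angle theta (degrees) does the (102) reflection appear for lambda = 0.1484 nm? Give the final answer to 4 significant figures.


d = a / sqrt(h^2+k^2+l^2)
d = 0.3787 / sqrt(5) = 0.16936 nm
lambda = 2*d*sin(theta)  =>  sin(theta) = lambda / (2*d)
sin(theta) = 0.1484 / (2 * 0.16936) = 0.438121
theta = 25.98 deg


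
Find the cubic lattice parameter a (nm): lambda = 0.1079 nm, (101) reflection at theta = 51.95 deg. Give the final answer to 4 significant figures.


d = lambda / (2*sin(theta))
d = 0.1079 / (2*sin(51.95 deg))
d = 0.0685103 nm
a = d * sqrt(h^2+k^2+l^2) = 0.0685103 * sqrt(2)
a = 0.09689 nm


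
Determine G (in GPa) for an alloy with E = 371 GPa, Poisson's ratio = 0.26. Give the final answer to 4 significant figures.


G = E / (2*(1+nu))
G = 371 / (2*(1+0.26))
G = 147.2 GPa


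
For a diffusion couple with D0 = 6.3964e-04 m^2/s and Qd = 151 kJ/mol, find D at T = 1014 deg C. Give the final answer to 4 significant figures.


D = D0 * exp(-Qd / (R*T))
T = 1287.15 K
D = 6.3964e-04 * exp(-151e3 / (8.314 * 1287.15))
D = 4.763e-10 m^2/s


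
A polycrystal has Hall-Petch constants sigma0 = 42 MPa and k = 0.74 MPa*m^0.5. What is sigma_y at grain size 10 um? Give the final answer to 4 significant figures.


sigma_y = sigma0 + k / sqrt(d)
d = 10 um = 1e-05 m
sigma_y = 42 + 0.74 / sqrt(1e-05)
sigma_y = 276 MPa


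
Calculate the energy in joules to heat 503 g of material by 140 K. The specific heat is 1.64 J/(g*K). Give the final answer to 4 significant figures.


Q = m * cp * dT
Q = 503 * 1.64 * 140
Q = 115500 J


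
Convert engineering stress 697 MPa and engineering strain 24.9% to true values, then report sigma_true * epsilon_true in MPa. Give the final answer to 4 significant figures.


sigma_true = sigma_eng * (1 + epsilon_eng)
sigma_true = 697 * (1 + 0.249) = 870.553 MPa
epsilon_true = ln(1 + epsilon_eng)
epsilon_true = ln(1 + 0.249) = 0.222343
sigma_true * epsilon_true = 870.553 * 0.222343 = 193.6 MPa


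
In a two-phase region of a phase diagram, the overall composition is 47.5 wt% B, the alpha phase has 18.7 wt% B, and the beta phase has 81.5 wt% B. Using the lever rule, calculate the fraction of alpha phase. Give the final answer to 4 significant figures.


f_alpha = (C_beta - C0) / (C_beta - C_alpha)
f_alpha = (81.5 - 47.5) / (81.5 - 18.7)
f_alpha = 0.5414


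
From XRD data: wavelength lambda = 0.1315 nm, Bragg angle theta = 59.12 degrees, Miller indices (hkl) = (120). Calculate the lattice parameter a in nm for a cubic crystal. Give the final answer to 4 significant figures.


d = lambda / (2*sin(theta))
d = 0.1315 / (2*sin(59.12 deg))
d = 0.0766099 nm
a = d * sqrt(h^2+k^2+l^2) = 0.0766099 * sqrt(5)
a = 0.1713 nm


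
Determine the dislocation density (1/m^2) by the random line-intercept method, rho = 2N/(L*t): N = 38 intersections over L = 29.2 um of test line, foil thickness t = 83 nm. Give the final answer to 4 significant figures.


rho = 2N / (L * t)
L = 29.2 um = 2.92e-05 m, t = 83 nm = 8.3e-08 m
rho = 2 * 38 / (2.92e-05 * 8.3e-08)
rho = 3.136e+13 1/m^2


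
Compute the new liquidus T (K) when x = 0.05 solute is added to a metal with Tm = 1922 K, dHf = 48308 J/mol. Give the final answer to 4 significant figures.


dT = R*Tm^2*x / dHf
dT = 8.314 * 1922^2 * 0.05 / 48308
dT = 31.7883 K
T_new = 1922 - 31.7883 = 1890 K


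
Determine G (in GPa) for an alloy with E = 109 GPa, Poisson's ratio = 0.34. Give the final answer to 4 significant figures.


G = E / (2*(1+nu))
G = 109 / (2*(1+0.34))
G = 40.67 GPa


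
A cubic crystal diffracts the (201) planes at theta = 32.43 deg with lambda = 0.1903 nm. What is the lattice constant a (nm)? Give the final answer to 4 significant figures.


d = lambda / (2*sin(theta))
d = 0.1903 / (2*sin(32.43 deg))
d = 0.17743 nm
a = d * sqrt(h^2+k^2+l^2) = 0.17743 * sqrt(5)
a = 0.3967 nm


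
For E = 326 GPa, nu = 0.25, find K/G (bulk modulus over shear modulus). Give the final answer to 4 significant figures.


G = E / (2*(1+nu))
G = 326 / (2*(1+0.25)) = 130.4 GPa
K = E / (3*(1-2*nu))
K = 326 / (3*(1-2*0.25)) = 217.333 GPa
K/G = 217.333 / 130.4 = 1.667


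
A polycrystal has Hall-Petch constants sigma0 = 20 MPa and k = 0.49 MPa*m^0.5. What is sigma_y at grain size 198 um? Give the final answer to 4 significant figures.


sigma_y = sigma0 + k / sqrt(d)
d = 198 um = 1.98e-04 m
sigma_y = 20 + 0.49 / sqrt(1.98e-04)
sigma_y = 54.82 MPa


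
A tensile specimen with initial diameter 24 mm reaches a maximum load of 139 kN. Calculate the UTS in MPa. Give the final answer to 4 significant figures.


A0 = pi*(d/2)^2 = pi*(24/2)^2 = 452.389 mm^2
UTS = F_max / A0 = 139*1000 / 452.389
UTS = 307.3 MPa


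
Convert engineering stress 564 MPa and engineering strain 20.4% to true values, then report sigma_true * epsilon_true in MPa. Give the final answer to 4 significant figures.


sigma_true = sigma_eng * (1 + epsilon_eng)
sigma_true = 564 * (1 + 0.204) = 679.056 MPa
epsilon_true = ln(1 + epsilon_eng)
epsilon_true = ln(1 + 0.204) = 0.185649
sigma_true * epsilon_true = 679.056 * 0.185649 = 126.1 MPa


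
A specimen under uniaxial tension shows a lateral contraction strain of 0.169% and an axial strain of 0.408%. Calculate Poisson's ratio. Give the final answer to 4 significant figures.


nu = -epsilon_lat / epsilon_axial
Lateral strain is contraction (negative), so using magnitudes:
nu = 0.169 / 0.408
nu = 0.4142


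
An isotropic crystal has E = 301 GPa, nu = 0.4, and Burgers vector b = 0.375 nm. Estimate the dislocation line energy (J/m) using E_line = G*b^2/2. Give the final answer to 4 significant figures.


Step 1: G = E / (2*(1+nu))
G = 301 / (2*(1+0.4)) = 107.5 GPa = 1.075e+11 Pa
Step 2: E_line = G*b^2/2
b = 0.375 nm = 3.75e-10 m
E_line = 0.5 * 1.075e+11 * (3.75e-10)^2 = 7.559e-09 J/m


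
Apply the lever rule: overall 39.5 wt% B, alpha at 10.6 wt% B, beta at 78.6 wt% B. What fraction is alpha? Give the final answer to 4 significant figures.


f_alpha = (C_beta - C0) / (C_beta - C_alpha)
f_alpha = (78.6 - 39.5) / (78.6 - 10.6)
f_alpha = 0.575


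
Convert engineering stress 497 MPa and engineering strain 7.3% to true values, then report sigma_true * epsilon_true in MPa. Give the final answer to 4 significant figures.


sigma_true = sigma_eng * (1 + epsilon_eng)
sigma_true = 497 * (1 + 0.073) = 533.281 MPa
epsilon_true = ln(1 + epsilon_eng)
epsilon_true = ln(1 + 0.073) = 0.0704585
sigma_true * epsilon_true = 533.281 * 0.0704585 = 37.57 MPa


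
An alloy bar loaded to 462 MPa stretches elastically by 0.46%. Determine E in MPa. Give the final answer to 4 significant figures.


E = sigma / epsilon
epsilon = 0.46% = 4.6e-03
E = 462 / 4.6e-03
E = 100400 MPa


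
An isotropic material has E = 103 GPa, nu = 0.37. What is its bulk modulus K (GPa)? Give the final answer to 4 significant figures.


K = E / (3*(1-2*nu))
K = 103 / (3*(1-2*0.37))
K = 132.1 GPa


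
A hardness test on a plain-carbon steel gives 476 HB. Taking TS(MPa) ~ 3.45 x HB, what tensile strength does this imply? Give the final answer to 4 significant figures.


TS (MPa) = 3.45 * HB
TS = 3.45 * 476
TS = 1642 MPa


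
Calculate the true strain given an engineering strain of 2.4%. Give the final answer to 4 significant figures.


epsilon_true = ln(1 + epsilon_eng)
epsilon_true = ln(1 + 0.024)
epsilon_true = 0.02372


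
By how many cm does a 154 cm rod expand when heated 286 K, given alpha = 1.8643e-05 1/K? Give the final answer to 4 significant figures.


dL = L0 * alpha * dT
dL = 154 * 1.8643e-05 * 286
dL = 0.8211 cm


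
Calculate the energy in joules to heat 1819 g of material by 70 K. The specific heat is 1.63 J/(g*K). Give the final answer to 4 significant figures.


Q = m * cp * dT
Q = 1819 * 1.63 * 70
Q = 207500 J


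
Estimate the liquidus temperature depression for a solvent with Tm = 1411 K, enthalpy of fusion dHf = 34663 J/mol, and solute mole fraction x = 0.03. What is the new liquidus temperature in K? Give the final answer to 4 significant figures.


dT = R*Tm^2*x / dHf
dT = 8.314 * 1411^2 * 0.03 / 34663
dT = 14.3258 K
T_new = 1411 - 14.3258 = 1397 K


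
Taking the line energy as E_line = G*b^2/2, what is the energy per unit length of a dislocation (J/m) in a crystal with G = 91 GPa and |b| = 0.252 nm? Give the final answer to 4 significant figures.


E = G*b^2/2
b = 0.252 nm = 2.52e-10 m
G = 91 GPa = 9.1e+10 Pa
E = 0.5 * 9.1e+10 * (2.52e-10)^2
E = 2.889e-09 J/m


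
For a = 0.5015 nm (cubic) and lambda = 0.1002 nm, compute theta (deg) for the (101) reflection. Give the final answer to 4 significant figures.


d = a / sqrt(h^2+k^2+l^2)
d = 0.5015 / sqrt(2) = 0.354614 nm
lambda = 2*d*sin(theta)  =>  sin(theta) = lambda / (2*d)
sin(theta) = 0.1002 / (2 * 0.354614) = 0.14128
theta = 8.122 deg


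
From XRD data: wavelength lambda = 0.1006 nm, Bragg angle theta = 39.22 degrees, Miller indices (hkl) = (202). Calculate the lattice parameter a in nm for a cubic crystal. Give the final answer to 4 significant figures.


d = lambda / (2*sin(theta))
d = 0.1006 / (2*sin(39.22 deg))
d = 0.0795509 nm
a = d * sqrt(h^2+k^2+l^2) = 0.0795509 * sqrt(8)
a = 0.225 nm


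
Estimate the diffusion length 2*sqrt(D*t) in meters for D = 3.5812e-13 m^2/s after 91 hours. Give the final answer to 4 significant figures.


t = 91 hr = 327600 s
Diffusion length = 2*sqrt(D*t)
= 2*sqrt(3.5812e-13 * 327600)
= 6.85e-04 m


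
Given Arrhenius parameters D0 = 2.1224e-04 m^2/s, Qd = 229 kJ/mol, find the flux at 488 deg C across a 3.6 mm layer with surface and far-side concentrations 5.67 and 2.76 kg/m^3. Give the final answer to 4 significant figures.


Step 1: D = D0 * exp(-Qd/(R*T))
T = 488 + 273.15 = 761.15 K
D = 2.1224e-04 * exp(-229e3 / (8.314 * 761.15)) = 4.08242e-20 m^2/s
Step 2: J = D * (C1 - C2) / dx
J = 4.08242e-20 * (5.67 - 2.76) / 3.6e-03
J = 3.3e-17 kg/(m^2*s)


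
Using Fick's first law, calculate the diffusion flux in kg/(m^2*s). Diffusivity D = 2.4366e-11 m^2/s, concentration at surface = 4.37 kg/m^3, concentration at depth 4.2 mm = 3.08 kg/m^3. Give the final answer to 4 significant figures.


J = -D * (dC/dx) = D * (C1 - C2) / dx
J = 2.4366e-11 * (4.37 - 3.08) / 4.2e-03
J = 7.484e-09 kg/(m^2*s)


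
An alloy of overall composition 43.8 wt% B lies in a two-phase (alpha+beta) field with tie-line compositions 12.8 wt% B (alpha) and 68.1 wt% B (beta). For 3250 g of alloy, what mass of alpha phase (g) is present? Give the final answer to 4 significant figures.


f_alpha = (C_beta - C0) / (C_beta - C_alpha)
f_alpha = (68.1 - 43.8) / (68.1 - 12.8) = 0.439421
m_alpha = f_alpha * m_total = 0.439421 * 3250 = 1428 g


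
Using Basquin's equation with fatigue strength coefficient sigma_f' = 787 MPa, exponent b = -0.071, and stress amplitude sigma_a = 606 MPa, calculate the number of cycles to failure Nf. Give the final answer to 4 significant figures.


sigma_a = sigma_f' * (2*Nf)^b
2*Nf = (sigma_a / sigma_f')^(1/b)
2*Nf = (606 / 787)^(1/-0.071)
2*Nf = 39.6845
Nf = 19.84 cycles


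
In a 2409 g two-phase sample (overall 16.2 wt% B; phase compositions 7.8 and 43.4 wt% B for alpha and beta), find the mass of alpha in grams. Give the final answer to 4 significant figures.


f_alpha = (C_beta - C0) / (C_beta - C_alpha)
f_alpha = (43.4 - 16.2) / (43.4 - 7.8) = 0.764045
m_alpha = f_alpha * m_total = 0.764045 * 2409 = 1841 g


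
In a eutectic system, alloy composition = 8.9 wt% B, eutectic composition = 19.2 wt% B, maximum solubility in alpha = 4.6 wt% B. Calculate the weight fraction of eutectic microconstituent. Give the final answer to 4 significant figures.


f_primary = (C_e - C0) / (C_e - C_alpha_max)
f_primary = (19.2 - 8.9) / (19.2 - 4.6)
f_primary = 0.705479
f_eutectic = 1 - 0.705479 = 0.2945


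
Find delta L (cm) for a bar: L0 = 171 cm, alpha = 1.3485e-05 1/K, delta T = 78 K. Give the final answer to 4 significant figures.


dL = L0 * alpha * dT
dL = 171 * 1.3485e-05 * 78
dL = 0.1799 cm


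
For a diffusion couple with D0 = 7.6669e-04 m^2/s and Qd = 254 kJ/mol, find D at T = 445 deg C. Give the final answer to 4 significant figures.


D = D0 * exp(-Qd / (R*T))
T = 718.15 K
D = 7.6669e-04 * exp(-254e3 / (8.314 * 718.15))
D = 2.566e-22 m^2/s


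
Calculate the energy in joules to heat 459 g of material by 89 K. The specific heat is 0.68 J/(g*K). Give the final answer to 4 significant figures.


Q = m * cp * dT
Q = 459 * 0.68 * 89
Q = 27780 J


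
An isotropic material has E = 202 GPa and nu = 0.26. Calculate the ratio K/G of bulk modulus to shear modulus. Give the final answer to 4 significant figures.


G = E / (2*(1+nu))
G = 202 / (2*(1+0.26)) = 80.1587 GPa
K = E / (3*(1-2*nu))
K = 202 / (3*(1-2*0.26)) = 140.278 GPa
K/G = 140.278 / 80.1587 = 1.75


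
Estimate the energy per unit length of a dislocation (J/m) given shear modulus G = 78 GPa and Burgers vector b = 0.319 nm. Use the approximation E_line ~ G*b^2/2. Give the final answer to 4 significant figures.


E = G*b^2/2
b = 0.319 nm = 3.19e-10 m
G = 78 GPa = 7.8e+10 Pa
E = 0.5 * 7.8e+10 * (3.19e-10)^2
E = 3.969e-09 J/m


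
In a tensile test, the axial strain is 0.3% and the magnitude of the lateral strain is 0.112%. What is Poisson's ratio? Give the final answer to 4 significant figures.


nu = -epsilon_lat / epsilon_axial
Lateral strain is contraction (negative), so using magnitudes:
nu = 0.112 / 0.3
nu = 0.3733


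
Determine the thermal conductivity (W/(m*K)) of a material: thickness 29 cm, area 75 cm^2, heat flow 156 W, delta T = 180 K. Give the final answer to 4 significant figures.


k = Q*L / (A*dT)
L = 0.29 m, A = 7.5e-03 m^2
k = 156 * 0.29 / (7.5e-03 * 180)
k = 33.51 W/(m*K)


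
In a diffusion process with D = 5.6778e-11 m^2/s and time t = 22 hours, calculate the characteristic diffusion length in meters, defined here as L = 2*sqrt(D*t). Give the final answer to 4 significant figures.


t = 22 hr = 79200 s
Diffusion length = 2*sqrt(D*t)
= 2*sqrt(5.6778e-11 * 79200)
= 4.241e-03 m


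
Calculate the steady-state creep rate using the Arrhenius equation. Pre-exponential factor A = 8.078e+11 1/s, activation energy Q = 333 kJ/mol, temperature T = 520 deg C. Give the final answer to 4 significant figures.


rate = A * exp(-Q / (R*T))
T = 520 + 273.15 = 793.15 K
rate = 8.078e+11 * exp(-333e3 / (8.314 * 793.15))
rate = 9.464e-11 1/s


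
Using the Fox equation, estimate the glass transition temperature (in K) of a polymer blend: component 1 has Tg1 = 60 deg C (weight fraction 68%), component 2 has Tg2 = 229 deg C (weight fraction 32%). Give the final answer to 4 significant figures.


1/Tg = w1/Tg1 + w2/Tg2 (in Kelvin)
Tg1 = 333.15 K, Tg2 = 502.15 K
1/Tg = 0.68/333.15 + 0.32/502.15
Tg = 373.4 K


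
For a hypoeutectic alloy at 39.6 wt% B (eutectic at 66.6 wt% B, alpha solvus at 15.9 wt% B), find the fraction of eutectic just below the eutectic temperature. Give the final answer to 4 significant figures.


f_primary = (C_e - C0) / (C_e - C_alpha_max)
f_primary = (66.6 - 39.6) / (66.6 - 15.9)
f_primary = 0.532544
f_eutectic = 1 - 0.532544 = 0.4675


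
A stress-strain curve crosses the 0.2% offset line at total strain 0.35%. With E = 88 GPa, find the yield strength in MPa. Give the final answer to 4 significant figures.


Offset strain = 0.002
Elastic strain at yield = total_strain - offset = 3.5e-03 - 0.002 = 1.5e-03
sigma_y = E * elastic_strain = 88000 * 1.5e-03
sigma_y = 132 MPa


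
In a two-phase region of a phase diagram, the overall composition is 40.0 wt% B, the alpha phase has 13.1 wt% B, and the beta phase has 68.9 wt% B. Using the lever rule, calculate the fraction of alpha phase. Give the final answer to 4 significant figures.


f_alpha = (C_beta - C0) / (C_beta - C_alpha)
f_alpha = (68.9 - 40.0) / (68.9 - 13.1)
f_alpha = 0.5179


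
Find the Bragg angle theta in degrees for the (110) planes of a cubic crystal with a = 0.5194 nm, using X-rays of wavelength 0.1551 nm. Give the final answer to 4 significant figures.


d = a / sqrt(h^2+k^2+l^2)
d = 0.5194 / sqrt(2) = 0.367271 nm
lambda = 2*d*sin(theta)  =>  sin(theta) = lambda / (2*d)
sin(theta) = 0.1551 / (2 * 0.367271) = 0.211152
theta = 12.19 deg


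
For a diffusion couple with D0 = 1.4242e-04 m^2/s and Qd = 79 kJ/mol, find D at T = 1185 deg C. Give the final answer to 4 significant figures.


D = D0 * exp(-Qd / (R*T))
T = 1458.15 K
D = 1.4242e-04 * exp(-79e3 / (8.314 * 1458.15))
D = 2.106e-07 m^2/s


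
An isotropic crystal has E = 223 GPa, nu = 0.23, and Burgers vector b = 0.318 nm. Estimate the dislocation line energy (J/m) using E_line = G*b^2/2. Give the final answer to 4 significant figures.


Step 1: G = E / (2*(1+nu))
G = 223 / (2*(1+0.23)) = 90.6504 GPa = 9.06504e+10 Pa
Step 2: E_line = G*b^2/2
b = 0.318 nm = 3.18e-10 m
E_line = 0.5 * 9.06504e+10 * (3.18e-10)^2 = 4.583e-09 J/m


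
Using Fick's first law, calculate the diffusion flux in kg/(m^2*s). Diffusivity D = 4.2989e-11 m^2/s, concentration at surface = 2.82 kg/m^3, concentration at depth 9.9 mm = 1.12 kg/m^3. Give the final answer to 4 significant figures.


J = -D * (dC/dx) = D * (C1 - C2) / dx
J = 4.2989e-11 * (2.82 - 1.12) / 9.9e-03
J = 7.382e-09 kg/(m^2*s)


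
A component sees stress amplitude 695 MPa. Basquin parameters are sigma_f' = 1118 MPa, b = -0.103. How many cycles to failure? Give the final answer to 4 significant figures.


sigma_a = sigma_f' * (2*Nf)^b
2*Nf = (sigma_a / sigma_f')^(1/b)
2*Nf = (695 / 1118)^(1/-0.103)
2*Nf = 101.027
Nf = 50.51 cycles


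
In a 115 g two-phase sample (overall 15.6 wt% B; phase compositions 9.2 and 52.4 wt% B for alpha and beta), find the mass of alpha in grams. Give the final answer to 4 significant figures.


f_alpha = (C_beta - C0) / (C_beta - C_alpha)
f_alpha = (52.4 - 15.6) / (52.4 - 9.2) = 0.851852
m_alpha = f_alpha * m_total = 0.851852 * 115 = 97.96 g


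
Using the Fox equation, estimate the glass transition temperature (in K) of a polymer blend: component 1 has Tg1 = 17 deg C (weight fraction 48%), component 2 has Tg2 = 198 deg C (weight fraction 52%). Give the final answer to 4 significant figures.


1/Tg = w1/Tg1 + w2/Tg2 (in Kelvin)
Tg1 = 290.15 K, Tg2 = 471.15 K
1/Tg = 0.48/290.15 + 0.52/471.15
Tg = 362.6 K


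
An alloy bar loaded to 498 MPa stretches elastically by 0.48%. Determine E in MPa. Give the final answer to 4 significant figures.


E = sigma / epsilon
epsilon = 0.48% = 4.8e-03
E = 498 / 4.8e-03
E = 103800 MPa


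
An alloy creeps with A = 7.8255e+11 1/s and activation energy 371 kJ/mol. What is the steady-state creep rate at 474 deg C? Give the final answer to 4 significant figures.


rate = A * exp(-Q / (R*T))
T = 474 + 273.15 = 747.15 K
rate = 7.8255e+11 * exp(-371e3 / (8.314 * 747.15))
rate = 9.021e-15 1/s


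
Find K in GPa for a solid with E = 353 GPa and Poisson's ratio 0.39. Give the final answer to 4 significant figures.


K = E / (3*(1-2*nu))
K = 353 / (3*(1-2*0.39))
K = 534.8 GPa


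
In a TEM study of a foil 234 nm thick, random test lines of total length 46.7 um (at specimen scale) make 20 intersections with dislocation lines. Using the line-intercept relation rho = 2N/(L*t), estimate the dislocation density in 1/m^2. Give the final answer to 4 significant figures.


rho = 2N / (L * t)
L = 46.7 um = 4.67e-05 m, t = 234 nm = 2.34e-07 m
rho = 2 * 20 / (4.67e-05 * 2.34e-07)
rho = 3.66e+12 1/m^2


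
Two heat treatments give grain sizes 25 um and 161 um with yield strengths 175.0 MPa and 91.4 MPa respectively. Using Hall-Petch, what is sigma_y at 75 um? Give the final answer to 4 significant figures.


sigma_y = sigma0 + k / sqrt(d)
1/sqrt(d1) = 1/sqrt(2.5e-05) = 200;  1/sqrt(d2) = 78.811
k = (sigma1 - sigma2) / (1/sqrt(d1) - 1/sqrt(d2)) = (175.0 - 91.4) / (200 - 78.811) = 0.689832 MPa*m^0.5
sigma0 = sigma1 - k/sqrt(d1) = 175.0 - 0.689832*200 = 37.0336 MPa
sigma_y(d3) = 37.0336 + 0.689832 / sqrt(7.5e-05) = 116.7 MPa


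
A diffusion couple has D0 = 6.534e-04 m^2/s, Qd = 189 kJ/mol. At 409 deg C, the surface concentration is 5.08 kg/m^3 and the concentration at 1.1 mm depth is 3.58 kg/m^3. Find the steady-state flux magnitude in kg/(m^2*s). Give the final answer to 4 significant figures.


Step 1: D = D0 * exp(-Qd/(R*T))
T = 409 + 273.15 = 682.15 K
D = 6.534e-04 * exp(-189e3 / (8.314 * 682.15)) = 2.19916e-18 m^2/s
Step 2: J = D * (C1 - C2) / dx
J = 2.19916e-18 * (5.08 - 3.58) / 1.1e-03
J = 2.999e-15 kg/(m^2*s)


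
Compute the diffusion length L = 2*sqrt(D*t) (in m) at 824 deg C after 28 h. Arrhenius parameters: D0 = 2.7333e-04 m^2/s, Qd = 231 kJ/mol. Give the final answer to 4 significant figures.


Step 1: D = D0 * exp(-Qd/(R*T))
T = 1097.15 K
D = 2.7333e-04 * exp(-231e3 / (8.314 * 1097.15)) = 2.74487e-15 m^2/s
Step 2: L = 2*sqrt(D*t)
t = 28 h = 100800 s
L = 2*sqrt(2.74487e-15 * 100800) = 3.327e-05 m


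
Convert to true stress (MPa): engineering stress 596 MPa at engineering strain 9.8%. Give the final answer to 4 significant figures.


sigma_true = sigma_eng * (1 + epsilon_eng)
sigma_true = 596 * (1 + 0.098)
sigma_true = 654.4 MPa


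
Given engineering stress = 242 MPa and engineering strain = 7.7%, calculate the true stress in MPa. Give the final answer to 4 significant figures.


sigma_true = sigma_eng * (1 + epsilon_eng)
sigma_true = 242 * (1 + 0.077)
sigma_true = 260.6 MPa


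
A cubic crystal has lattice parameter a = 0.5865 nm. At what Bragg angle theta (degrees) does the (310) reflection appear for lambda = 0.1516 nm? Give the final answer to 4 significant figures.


d = a / sqrt(h^2+k^2+l^2)
d = 0.5865 / sqrt(10) = 0.185468 nm
lambda = 2*d*sin(theta)  =>  sin(theta) = lambda / (2*d)
sin(theta) = 0.1516 / (2 * 0.185468) = 0.408697
theta = 24.12 deg


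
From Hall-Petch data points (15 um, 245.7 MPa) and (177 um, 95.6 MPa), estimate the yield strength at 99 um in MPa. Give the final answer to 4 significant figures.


sigma_y = sigma0 + k / sqrt(d)
1/sqrt(d1) = 1/sqrt(1.5e-05) = 258.199;  1/sqrt(d2) = 75.1646
k = (sigma1 - sigma2) / (1/sqrt(d1) - 1/sqrt(d2)) = (245.7 - 95.6) / (258.199 - 75.1646) = 0.820065 MPa*m^0.5
sigma0 = sigma1 - k/sqrt(d1) = 245.7 - 0.820065*258.199 = 33.9601 MPa
sigma_y(d3) = 33.9601 + 0.820065 / sqrt(9.9e-05) = 116.4 MPa


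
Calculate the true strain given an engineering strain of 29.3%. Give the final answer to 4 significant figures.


epsilon_true = ln(1 + epsilon_eng)
epsilon_true = ln(1 + 0.293)
epsilon_true = 0.257


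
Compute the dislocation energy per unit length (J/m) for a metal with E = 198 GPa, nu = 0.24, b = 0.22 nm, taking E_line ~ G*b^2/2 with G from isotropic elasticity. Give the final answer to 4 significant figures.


Step 1: G = E / (2*(1+nu))
G = 198 / (2*(1+0.24)) = 79.8387 GPa = 7.98387e+10 Pa
Step 2: E_line = G*b^2/2
b = 0.22 nm = 2.2e-10 m
E_line = 0.5 * 7.98387e+10 * (2.2e-10)^2 = 1.932e-09 J/m


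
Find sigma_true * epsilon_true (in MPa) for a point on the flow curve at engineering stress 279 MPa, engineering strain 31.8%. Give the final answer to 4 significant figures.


sigma_true = sigma_eng * (1 + epsilon_eng)
sigma_true = 279 * (1 + 0.318) = 367.722 MPa
epsilon_true = ln(1 + epsilon_eng)
epsilon_true = ln(1 + 0.318) = 0.276115
sigma_true * epsilon_true = 367.722 * 0.276115 = 101.5 MPa


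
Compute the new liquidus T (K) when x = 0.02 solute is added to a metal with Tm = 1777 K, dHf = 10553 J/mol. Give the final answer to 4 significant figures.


dT = R*Tm^2*x / dHf
dT = 8.314 * 1777^2 * 0.02 / 10553
dT = 49.7553 K
T_new = 1777 - 49.7553 = 1727 K


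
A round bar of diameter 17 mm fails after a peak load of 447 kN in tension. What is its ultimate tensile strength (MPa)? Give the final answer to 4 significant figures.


A0 = pi*(d/2)^2 = pi*(17/2)^2 = 226.98 mm^2
UTS = F_max / A0 = 447*1000 / 226.98
UTS = 1969 MPa


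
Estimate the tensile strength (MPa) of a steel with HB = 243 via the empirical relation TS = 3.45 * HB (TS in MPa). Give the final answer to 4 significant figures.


TS (MPa) = 3.45 * HB
TS = 3.45 * 243
TS = 838.4 MPa


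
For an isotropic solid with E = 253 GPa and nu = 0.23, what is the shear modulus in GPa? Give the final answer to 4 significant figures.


G = E / (2*(1+nu))
G = 253 / (2*(1+0.23))
G = 102.8 GPa


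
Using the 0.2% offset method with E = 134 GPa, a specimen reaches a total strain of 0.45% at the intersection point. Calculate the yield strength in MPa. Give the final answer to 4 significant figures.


Offset strain = 0.002
Elastic strain at yield = total_strain - offset = 4.5e-03 - 0.002 = 2.5e-03
sigma_y = E * elastic_strain = 134000 * 2.5e-03
sigma_y = 335 MPa


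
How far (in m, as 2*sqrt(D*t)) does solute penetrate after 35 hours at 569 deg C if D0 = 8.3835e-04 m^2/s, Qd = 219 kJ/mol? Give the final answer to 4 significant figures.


Step 1: D = D0 * exp(-Qd/(R*T))
T = 842.15 K
D = 8.3835e-04 * exp(-219e3 / (8.314 * 842.15)) = 2.18467e-17 m^2/s
Step 2: L = 2*sqrt(D*t)
t = 35 h = 126000 s
L = 2*sqrt(2.18467e-17 * 126000) = 3.318e-06 m


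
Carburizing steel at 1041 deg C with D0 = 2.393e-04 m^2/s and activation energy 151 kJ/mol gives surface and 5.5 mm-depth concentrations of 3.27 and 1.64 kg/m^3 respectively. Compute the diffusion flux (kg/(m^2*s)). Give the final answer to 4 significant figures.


Step 1: D = D0 * exp(-Qd/(R*T))
T = 1041 + 273.15 = 1314.15 K
D = 2.393e-04 * exp(-151e3 / (8.314 * 1314.15)) = 2.38122e-10 m^2/s
Step 2: J = D * (C1 - C2) / dx
J = 2.38122e-10 * (3.27 - 1.64) / 5.5e-03
J = 7.057e-08 kg/(m^2*s)


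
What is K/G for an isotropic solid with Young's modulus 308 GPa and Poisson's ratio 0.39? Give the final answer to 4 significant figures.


G = E / (2*(1+nu))
G = 308 / (2*(1+0.39)) = 110.791 GPa
K = E / (3*(1-2*nu))
K = 308 / (3*(1-2*0.39)) = 466.667 GPa
K/G = 466.667 / 110.791 = 4.212


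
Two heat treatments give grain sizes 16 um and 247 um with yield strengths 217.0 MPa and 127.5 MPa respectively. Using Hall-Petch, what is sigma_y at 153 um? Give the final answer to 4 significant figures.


sigma_y = sigma0 + k / sqrt(d)
1/sqrt(d1) = 1/sqrt(1.6e-05) = 250;  1/sqrt(d2) = 63.6285
k = (sigma1 - sigma2) / (1/sqrt(d1) - 1/sqrt(d2)) = (217.0 - 127.5) / (250 - 63.6285) = 0.480224 MPa*m^0.5
sigma0 = sigma1 - k/sqrt(d1) = 217.0 - 0.480224*250 = 96.9441 MPa
sigma_y(d3) = 96.9441 + 0.480224 / sqrt(1.53e-04) = 135.8 MPa


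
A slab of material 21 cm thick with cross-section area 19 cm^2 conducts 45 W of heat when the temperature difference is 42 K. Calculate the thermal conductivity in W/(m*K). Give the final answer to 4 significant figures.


k = Q*L / (A*dT)
L = 0.21 m, A = 1.9e-03 m^2
k = 45 * 0.21 / (1.9e-03 * 42)
k = 118.4 W/(m*K)


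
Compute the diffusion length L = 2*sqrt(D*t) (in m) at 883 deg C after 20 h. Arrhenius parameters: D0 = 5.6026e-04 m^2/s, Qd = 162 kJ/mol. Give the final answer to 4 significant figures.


Step 1: D = D0 * exp(-Qd/(R*T))
T = 1156.15 K
D = 5.6026e-04 * exp(-162e3 / (8.314 * 1156.15)) = 2.68532e-11 m^2/s
Step 2: L = 2*sqrt(D*t)
t = 20 h = 72000 s
L = 2*sqrt(2.68532e-11 * 72000) = 2.781e-03 m


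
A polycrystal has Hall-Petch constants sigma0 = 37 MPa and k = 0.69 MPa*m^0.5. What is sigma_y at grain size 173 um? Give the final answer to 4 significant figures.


sigma_y = sigma0 + k / sqrt(d)
d = 173 um = 1.73e-04 m
sigma_y = 37 + 0.69 / sqrt(1.73e-04)
sigma_y = 89.46 MPa


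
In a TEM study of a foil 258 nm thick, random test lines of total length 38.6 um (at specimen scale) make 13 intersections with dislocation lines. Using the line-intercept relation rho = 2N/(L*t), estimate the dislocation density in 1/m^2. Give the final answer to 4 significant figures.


rho = 2N / (L * t)
L = 38.6 um = 3.86e-05 m, t = 258 nm = 2.58e-07 m
rho = 2 * 13 / (3.86e-05 * 2.58e-07)
rho = 2.611e+12 1/m^2


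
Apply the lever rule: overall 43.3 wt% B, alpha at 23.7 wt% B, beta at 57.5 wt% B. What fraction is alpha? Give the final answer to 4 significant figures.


f_alpha = (C_beta - C0) / (C_beta - C_alpha)
f_alpha = (57.5 - 43.3) / (57.5 - 23.7)
f_alpha = 0.4201


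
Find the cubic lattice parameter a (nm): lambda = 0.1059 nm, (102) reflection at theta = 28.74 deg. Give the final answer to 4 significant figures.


d = lambda / (2*sin(theta))
d = 0.1059 / (2*sin(28.74 deg))
d = 0.110121 nm
a = d * sqrt(h^2+k^2+l^2) = 0.110121 * sqrt(5)
a = 0.2462 nm


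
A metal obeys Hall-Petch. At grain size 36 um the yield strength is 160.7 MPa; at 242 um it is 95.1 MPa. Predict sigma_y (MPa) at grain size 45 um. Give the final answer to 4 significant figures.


sigma_y = sigma0 + k / sqrt(d)
1/sqrt(d1) = 1/sqrt(3.6e-05) = 166.667;  1/sqrt(d2) = 64.2824
k = (sigma1 - sigma2) / (1/sqrt(d1) - 1/sqrt(d2)) = (160.7 - 95.1) / (166.667 - 64.2824) = 0.640724 MPa*m^0.5
sigma0 = sigma1 - k/sqrt(d1) = 160.7 - 0.640724*166.667 = 53.9127 MPa
sigma_y(d3) = 53.9127 + 0.640724 / sqrt(4.5e-05) = 149.4 MPa


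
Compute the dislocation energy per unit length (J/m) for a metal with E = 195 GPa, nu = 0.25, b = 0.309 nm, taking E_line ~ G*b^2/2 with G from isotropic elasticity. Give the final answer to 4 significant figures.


Step 1: G = E / (2*(1+nu))
G = 195 / (2*(1+0.25)) = 78 GPa = 7.8e+10 Pa
Step 2: E_line = G*b^2/2
b = 0.309 nm = 3.09e-10 m
E_line = 0.5 * 7.8e+10 * (3.09e-10)^2 = 3.724e-09 J/m


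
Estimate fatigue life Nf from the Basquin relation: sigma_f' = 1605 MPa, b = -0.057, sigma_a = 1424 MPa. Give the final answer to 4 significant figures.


sigma_a = sigma_f' * (2*Nf)^b
2*Nf = (sigma_a / sigma_f')^(1/b)
2*Nf = (1424 / 1605)^(1/-0.057)
2*Nf = 8.15957
Nf = 4.08 cycles


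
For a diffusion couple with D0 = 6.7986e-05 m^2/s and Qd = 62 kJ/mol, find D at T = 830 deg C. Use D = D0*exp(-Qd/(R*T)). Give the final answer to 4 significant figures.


D = D0 * exp(-Qd / (R*T))
T = 1103.15 K
D = 6.7986e-05 * exp(-62e3 / (8.314 * 1103.15))
D = 7.881e-08 m^2/s


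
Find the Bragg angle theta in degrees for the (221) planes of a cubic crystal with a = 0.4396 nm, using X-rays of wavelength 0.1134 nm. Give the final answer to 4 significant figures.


d = a / sqrt(h^2+k^2+l^2)
d = 0.4396 / sqrt(9) = 0.146533 nm
lambda = 2*d*sin(theta)  =>  sin(theta) = lambda / (2*d)
sin(theta) = 0.1134 / (2 * 0.146533) = 0.386943
theta = 22.76 deg


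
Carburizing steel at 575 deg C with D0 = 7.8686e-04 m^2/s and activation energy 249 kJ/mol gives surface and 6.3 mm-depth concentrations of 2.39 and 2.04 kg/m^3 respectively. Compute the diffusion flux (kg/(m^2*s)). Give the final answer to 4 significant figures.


Step 1: D = D0 * exp(-Qd/(R*T))
T = 575 + 273.15 = 848.15 K
D = 7.8686e-04 * exp(-249e3 / (8.314 * 848.15)) = 3.63321e-19 m^2/s
Step 2: J = D * (C1 - C2) / dx
J = 3.63321e-19 * (2.39 - 2.04) / 6.3e-03
J = 2.018e-17 kg/(m^2*s)


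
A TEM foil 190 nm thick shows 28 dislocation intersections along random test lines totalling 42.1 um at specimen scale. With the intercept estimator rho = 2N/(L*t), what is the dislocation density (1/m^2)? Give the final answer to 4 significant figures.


rho = 2N / (L * t)
L = 42.1 um = 4.21e-05 m, t = 190 nm = 1.9e-07 m
rho = 2 * 28 / (4.21e-05 * 1.9e-07)
rho = 7.001e+12 1/m^2


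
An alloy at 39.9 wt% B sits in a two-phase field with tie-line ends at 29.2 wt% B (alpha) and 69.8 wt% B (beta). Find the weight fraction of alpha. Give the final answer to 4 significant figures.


f_alpha = (C_beta - C0) / (C_beta - C_alpha)
f_alpha = (69.8 - 39.9) / (69.8 - 29.2)
f_alpha = 0.7365


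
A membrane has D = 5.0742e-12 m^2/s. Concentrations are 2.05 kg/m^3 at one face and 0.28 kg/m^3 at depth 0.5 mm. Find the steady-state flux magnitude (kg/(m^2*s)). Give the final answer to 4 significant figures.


J = -D * (dC/dx) = D * (C1 - C2) / dx
J = 5.0742e-12 * (2.05 - 0.28) / 5e-04
J = 1.796e-08 kg/(m^2*s)


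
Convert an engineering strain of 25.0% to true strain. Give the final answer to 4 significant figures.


epsilon_true = ln(1 + epsilon_eng)
epsilon_true = ln(1 + 0.25)
epsilon_true = 0.2231


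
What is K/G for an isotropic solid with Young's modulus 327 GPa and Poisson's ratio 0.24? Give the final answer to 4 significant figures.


G = E / (2*(1+nu))
G = 327 / (2*(1+0.24)) = 131.855 GPa
K = E / (3*(1-2*nu))
K = 327 / (3*(1-2*0.24)) = 209.615 GPa
K/G = 209.615 / 131.855 = 1.59


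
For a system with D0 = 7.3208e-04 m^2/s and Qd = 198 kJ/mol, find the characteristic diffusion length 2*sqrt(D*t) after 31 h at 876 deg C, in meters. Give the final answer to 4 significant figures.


Step 1: D = D0 * exp(-Qd/(R*T))
T = 1149.15 K
D = 7.3208e-04 * exp(-198e3 / (8.314 * 1149.15)) = 7.31373e-13 m^2/s
Step 2: L = 2*sqrt(D*t)
t = 31 h = 111600 s
L = 2*sqrt(7.31373e-13 * 111600) = 5.714e-04 m


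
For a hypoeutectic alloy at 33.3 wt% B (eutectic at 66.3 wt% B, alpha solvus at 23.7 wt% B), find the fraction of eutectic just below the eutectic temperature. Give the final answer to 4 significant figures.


f_primary = (C_e - C0) / (C_e - C_alpha_max)
f_primary = (66.3 - 33.3) / (66.3 - 23.7)
f_primary = 0.774648
f_eutectic = 1 - 0.774648 = 0.2254


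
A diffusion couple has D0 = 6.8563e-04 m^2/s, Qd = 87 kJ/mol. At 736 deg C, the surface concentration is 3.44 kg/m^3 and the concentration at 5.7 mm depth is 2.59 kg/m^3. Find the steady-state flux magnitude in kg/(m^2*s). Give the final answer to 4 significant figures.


Step 1: D = D0 * exp(-Qd/(R*T))
T = 736 + 273.15 = 1009.15 K
D = 6.8563e-04 * exp(-87e3 / (8.314 * 1009.15)) = 2.15138e-08 m^2/s
Step 2: J = D * (C1 - C2) / dx
J = 2.15138e-08 * (3.44 - 2.59) / 5.7e-03
J = 3.208e-06 kg/(m^2*s)


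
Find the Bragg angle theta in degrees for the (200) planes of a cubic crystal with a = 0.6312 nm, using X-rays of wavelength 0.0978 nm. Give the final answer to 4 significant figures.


d = a / sqrt(h^2+k^2+l^2)
d = 0.6312 / sqrt(4) = 0.3156 nm
lambda = 2*d*sin(theta)  =>  sin(theta) = lambda / (2*d)
sin(theta) = 0.0978 / (2 * 0.3156) = 0.154943
theta = 8.913 deg


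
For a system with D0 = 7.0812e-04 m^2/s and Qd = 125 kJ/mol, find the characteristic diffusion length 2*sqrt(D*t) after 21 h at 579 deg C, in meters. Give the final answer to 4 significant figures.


Step 1: D = D0 * exp(-Qd/(R*T))
T = 852.15 K
D = 7.0812e-04 * exp(-125e3 / (8.314 * 852.15)) = 1.54045e-11 m^2/s
Step 2: L = 2*sqrt(D*t)
t = 21 h = 75600 s
L = 2*sqrt(1.54045e-11 * 75600) = 2.158e-03 m


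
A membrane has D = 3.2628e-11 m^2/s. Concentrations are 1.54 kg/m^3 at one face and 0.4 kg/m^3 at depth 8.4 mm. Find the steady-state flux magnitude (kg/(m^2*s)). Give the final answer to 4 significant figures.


J = -D * (dC/dx) = D * (C1 - C2) / dx
J = 3.2628e-11 * (1.54 - 0.4) / 8.4e-03
J = 4.428e-09 kg/(m^2*s)
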